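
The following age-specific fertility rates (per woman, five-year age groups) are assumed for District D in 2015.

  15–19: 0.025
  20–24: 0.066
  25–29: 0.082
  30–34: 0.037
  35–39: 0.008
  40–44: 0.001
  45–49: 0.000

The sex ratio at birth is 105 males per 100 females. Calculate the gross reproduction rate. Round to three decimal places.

0.534

Proportion female at birth = 100 / (100 + 105) = 0.48780.
Sum of ASFRs = 0.025 + 0.066 + 0.082 + 0.037 + 0.008 + 0.001 + 0.000 = 0.219
TFR = 5 × 0.219 = 1.095
GRR = 0.48780 × 1.095 = 0.53414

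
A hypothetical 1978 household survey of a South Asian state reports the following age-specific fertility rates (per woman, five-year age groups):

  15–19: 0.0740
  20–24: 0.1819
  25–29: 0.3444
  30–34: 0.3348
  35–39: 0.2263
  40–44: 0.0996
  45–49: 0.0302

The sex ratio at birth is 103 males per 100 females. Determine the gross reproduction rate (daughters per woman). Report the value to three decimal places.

Proportion female at birth = 100 / (100 + 103) = 0.49261.
Sum of ASFRs = 0.0740 + 0.1819 + 0.3444 + 0.3348 + 0.2263 + 0.0996 + 0.0302 = 1.2912
TFR = 5 × 1.2912 = 6.456
GRR = 0.49261 × 6.456 = 3.18029

3.180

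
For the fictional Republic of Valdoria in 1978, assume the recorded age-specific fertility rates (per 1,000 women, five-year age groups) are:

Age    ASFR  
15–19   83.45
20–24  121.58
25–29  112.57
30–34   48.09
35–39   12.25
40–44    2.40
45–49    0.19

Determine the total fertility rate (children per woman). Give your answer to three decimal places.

1.903

Sum of ASFRs = 83.45 + 121.58 + 112.57 + 48.09 + 12.25 + 2.40 + 0.19 = 380.53
TFR = 5 × 380.53 / 1000 = 1.90265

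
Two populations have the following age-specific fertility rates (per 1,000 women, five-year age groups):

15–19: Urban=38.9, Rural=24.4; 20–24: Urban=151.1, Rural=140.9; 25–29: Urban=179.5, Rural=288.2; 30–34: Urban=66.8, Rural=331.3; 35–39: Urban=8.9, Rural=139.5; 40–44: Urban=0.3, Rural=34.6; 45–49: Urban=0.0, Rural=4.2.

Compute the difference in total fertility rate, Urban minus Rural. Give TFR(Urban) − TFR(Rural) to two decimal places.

-2.59

Urban:
  Sum of ASFRs = 38.9 + 151.1 + 179.5 + 66.8 + 8.9 + 0.3 + 0.0 = 445.5
  TFR = 5 × 445.5 / 1000 = 2.2275
Rural:
  Sum of ASFRs = 24.4 + 140.9 + 288.2 + 331.3 + 139.5 + 34.6 + 4.2 = 963.1
  TFR = 5 × 963.1 / 1000 = 4.8155
Difference = 2.2275 − 4.8155 = -2.588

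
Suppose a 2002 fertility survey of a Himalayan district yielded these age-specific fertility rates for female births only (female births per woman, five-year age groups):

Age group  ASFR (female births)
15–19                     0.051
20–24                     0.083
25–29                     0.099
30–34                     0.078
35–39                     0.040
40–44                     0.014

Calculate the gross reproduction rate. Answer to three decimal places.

Sum of female ASFRs = 0.051 + 0.083 + 0.099 + 0.078 + 0.040 + 0.014 = 0.365
GRR = 5 × 0.365 = 1.825

1.825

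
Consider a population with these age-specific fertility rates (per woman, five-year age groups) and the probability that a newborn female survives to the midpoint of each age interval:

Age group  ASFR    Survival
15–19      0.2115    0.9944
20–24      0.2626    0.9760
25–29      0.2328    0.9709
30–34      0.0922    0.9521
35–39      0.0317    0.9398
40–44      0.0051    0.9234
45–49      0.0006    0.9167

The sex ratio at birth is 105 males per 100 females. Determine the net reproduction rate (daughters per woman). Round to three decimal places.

Proportion female at birth = 100 / (100 + 105) = 0.48780.
Survival-weighted fertility by age (5·fₓ·Sₓ):
  15–19: 5 × 0.2115 × 0.9944 = 1.05158
  20–24: 5 × 0.2626 × 0.9760 = 1.28149
  25–29: 5 × 0.2328 × 0.9709 = 1.13013
  30–34: 5 × 0.0922 × 0.9521 = 0.43892
  35–39: 5 × 0.0317 × 0.9398 = 0.14896
  40–44: 5 × 0.0051 × 0.9234 = 0.02355
  45–49: 5 × 0.0006 × 0.9167 = 0.00275
Sum = 4.07738
NRR = 0.48780 × 4.07738 = 1.98895
An NRR exceeding 1 indicates intrinsic growth under these rates.

1.989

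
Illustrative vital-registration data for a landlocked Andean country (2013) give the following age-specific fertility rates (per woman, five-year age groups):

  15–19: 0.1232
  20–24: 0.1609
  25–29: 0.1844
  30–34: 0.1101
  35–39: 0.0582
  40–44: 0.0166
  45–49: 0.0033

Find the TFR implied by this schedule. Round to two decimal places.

Sum of ASFRs = 0.1232 + 0.1609 + 0.1844 + 0.1101 + 0.0582 + 0.0166 + 0.0033 = 0.6567
TFR = 5 × 0.6567 = 3.2835

3.28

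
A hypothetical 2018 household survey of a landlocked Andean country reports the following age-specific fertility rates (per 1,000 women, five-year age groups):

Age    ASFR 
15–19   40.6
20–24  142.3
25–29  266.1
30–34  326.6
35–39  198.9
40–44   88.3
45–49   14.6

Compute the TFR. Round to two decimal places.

Sum of ASFRs = 40.6 + 142.3 + 266.1 + 326.6 + 198.9 + 88.3 + 14.6 = 1077.4
TFR = 5 × 1077.4 / 1000 = 5.387

5.39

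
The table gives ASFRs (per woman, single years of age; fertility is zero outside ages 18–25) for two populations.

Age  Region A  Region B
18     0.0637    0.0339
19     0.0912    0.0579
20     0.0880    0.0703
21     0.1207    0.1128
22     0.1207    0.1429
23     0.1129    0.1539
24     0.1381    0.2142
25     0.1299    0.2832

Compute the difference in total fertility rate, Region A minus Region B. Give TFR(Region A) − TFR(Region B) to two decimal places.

-0.20

Region A:
  Sum of ASFRs = 0.0637 + 0.0912 + 0.0880 + 0.1207 + 0.1207 + 0.1129 + 0.1381 + 0.1299 = 0.8652
  TFR = 0.8652
Region B:
  Sum of ASFRs = 0.0339 + 0.0579 + 0.0703 + 0.1128 + 0.1429 + 0.1539 + 0.2142 + 0.2832 = 1.0691
  TFR = 1.0691
Difference = 0.8652 − 1.0691 = -0.2039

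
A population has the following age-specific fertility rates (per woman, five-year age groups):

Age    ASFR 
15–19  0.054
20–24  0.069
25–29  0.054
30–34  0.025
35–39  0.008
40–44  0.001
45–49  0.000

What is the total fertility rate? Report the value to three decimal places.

1.055

Sum of ASFRs = 0.054 + 0.069 + 0.054 + 0.025 + 0.008 + 0.001 + 0.000 = 0.211
TFR = 5 × 0.211 = 1.055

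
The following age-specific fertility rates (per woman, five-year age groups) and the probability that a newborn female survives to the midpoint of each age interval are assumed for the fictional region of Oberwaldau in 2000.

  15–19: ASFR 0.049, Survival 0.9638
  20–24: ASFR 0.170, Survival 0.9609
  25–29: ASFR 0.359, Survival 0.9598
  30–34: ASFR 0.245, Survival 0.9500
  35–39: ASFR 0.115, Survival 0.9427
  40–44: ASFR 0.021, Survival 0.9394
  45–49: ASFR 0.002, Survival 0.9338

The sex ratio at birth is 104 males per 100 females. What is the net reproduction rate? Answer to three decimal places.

2.250

Proportion female at birth = 100 / (100 + 104) = 0.49020.
Survival-weighted fertility by age (5·fₓ·Sₓ):
  15–19: 5 × 0.049 × 0.9638 = 0.23613
  20–24: 5 × 0.170 × 0.9609 = 0.81677
  25–29: 5 × 0.359 × 0.9598 = 1.72284
  30–34: 5 × 0.245 × 0.9500 = 1.16375
  35–39: 5 × 0.115 × 0.9427 = 0.54205
  40–44: 5 × 0.021 × 0.9394 = 0.09864
  45–49: 5 × 0.002 × 0.9338 = 0.00934
Sum = 4.58952
NRR = 0.49020 × 4.58952 = 2.24978
NRR > 1, so each generation more than replaces itself.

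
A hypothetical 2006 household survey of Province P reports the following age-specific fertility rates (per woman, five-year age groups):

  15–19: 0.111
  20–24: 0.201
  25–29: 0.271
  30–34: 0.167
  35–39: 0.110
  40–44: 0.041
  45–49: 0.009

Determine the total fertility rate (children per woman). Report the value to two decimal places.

4.55

Sum of ASFRs = 0.111 + 0.201 + 0.271 + 0.167 + 0.110 + 0.041 + 0.009 = 0.910
TFR = 5 × 0.910 = 4.55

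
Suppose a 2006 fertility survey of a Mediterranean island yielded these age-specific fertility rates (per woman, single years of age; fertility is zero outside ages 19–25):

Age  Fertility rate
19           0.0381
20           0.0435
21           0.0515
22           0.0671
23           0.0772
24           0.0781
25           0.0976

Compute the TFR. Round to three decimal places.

0.453

Sum of ASFRs = 0.0381 + 0.0435 + 0.0515 + 0.0671 + 0.0772 + 0.0781 + 0.0976 = 0.4531
TFR = 0.4531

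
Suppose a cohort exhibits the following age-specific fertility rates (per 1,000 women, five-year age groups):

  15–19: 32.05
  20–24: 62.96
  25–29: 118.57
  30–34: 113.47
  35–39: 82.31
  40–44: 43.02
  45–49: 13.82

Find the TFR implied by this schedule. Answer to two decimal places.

Sum of ASFRs = 32.05 + 62.96 + 118.57 + 113.47 + 82.31 + 43.02 + 13.82 = 466.20
TFR = 5 × 466.20 / 1000 = 2.331

2.33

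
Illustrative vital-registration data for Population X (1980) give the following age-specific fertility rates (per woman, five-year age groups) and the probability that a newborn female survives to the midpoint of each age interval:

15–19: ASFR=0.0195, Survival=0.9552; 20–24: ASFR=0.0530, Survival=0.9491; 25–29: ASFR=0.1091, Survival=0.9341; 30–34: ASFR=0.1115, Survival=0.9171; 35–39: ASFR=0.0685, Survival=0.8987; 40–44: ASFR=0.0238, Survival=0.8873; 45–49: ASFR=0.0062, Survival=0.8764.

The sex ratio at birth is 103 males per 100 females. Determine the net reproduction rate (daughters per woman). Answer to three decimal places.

0.890

Proportion female at birth = 100 / (100 + 103) = 0.49261.
Weighting each age-specific rate by interval width and survival:
  15–19: 5 × 0.0195 × 0.9552 = 0.09313
  20–24: 5 × 0.0530 × 0.9491 = 0.25151
  25–29: 5 × 0.1091 × 0.9341 = 0.50955
  30–34: 5 × 0.1115 × 0.9171 = 0.51128
  35–39: 5 × 0.0685 × 0.8987 = 0.30780
  40–44: 5 × 0.0238 × 0.8873 = 0.10559
  45–49: 5 × 0.0062 × 0.8764 = 0.02717
Sum = 1.80603
NRR = 0.49261 × 1.80603 = 0.88967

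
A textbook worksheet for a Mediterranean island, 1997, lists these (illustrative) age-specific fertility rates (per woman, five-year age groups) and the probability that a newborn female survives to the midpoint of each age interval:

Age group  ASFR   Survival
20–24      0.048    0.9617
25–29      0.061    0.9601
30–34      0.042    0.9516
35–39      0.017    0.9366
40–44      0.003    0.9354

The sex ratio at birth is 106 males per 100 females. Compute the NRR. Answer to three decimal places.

Proportion female at birth = 100 / (100 + 106) = 0.48544.
Survival-weighted fertility by age (5·fₓ·Sₓ):
  20–24: 5 × 0.048 × 0.9617 = 0.23081
  25–29: 5 × 0.061 × 0.9601 = 0.29283
  30–34: 5 × 0.042 × 0.9516 = 0.19984
  35–39: 5 × 0.017 × 0.9366 = 0.07961
  40–44: 5 × 0.003 × 0.9354 = 0.01403
Sum = 0.81712
NRR = 0.48544 × 0.81712 = 0.39666

0.397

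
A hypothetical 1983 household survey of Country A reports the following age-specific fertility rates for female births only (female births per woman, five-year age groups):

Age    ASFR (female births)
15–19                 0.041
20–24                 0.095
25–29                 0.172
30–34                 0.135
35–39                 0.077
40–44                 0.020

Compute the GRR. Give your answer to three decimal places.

2.700

Sum of female ASFRs = 0.041 + 0.095 + 0.172 + 0.135 + 0.077 + 0.020 = 0.540
GRR = 5 × 0.540 = 2.7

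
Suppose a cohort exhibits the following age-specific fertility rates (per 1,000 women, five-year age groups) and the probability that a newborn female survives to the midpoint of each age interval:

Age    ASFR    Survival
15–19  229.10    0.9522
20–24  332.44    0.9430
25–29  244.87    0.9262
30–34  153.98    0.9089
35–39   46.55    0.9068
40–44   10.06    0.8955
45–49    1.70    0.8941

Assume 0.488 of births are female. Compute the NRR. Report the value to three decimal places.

2.321

Proportion female at birth = 0.488.
Per-age-group product (5 × ASFR × survival probability):
  15–19: 5 × 229.10/1000 × 0.9522 = 1.09075
  20–24: 5 × 332.44/1000 × 0.9430 = 1.56745
  25–29: 5 × 244.87/1000 × 0.9262 = 1.13399
  30–34: 5 × 153.98/1000 × 0.9089 = 0.69976
  35–39: 5 × 46.55/1000 × 0.9068 = 0.21106
  40–44: 5 × 10.06/1000 × 0.8955 = 0.04504
  45–49: 5 × 1.70/1000 × 0.8941 = 0.00760
Sum = 4.75565
NRR = 0.488 × 4.75565 = 2.32076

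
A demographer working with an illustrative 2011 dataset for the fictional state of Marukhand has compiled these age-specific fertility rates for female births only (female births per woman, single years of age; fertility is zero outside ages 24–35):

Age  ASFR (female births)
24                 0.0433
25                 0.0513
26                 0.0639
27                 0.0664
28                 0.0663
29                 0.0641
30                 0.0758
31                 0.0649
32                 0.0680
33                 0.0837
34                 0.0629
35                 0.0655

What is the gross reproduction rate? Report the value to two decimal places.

0.78

Sum of female ASFRs = 0.0433 + 0.0513 + 0.0639 + 0.0664 + 0.0663 + 0.0641 + 0.0758 + 0.0649 + 0.0680 + 0.0837 + 0.0629 + 0.0655 = 0.7761
GRR = 0.7761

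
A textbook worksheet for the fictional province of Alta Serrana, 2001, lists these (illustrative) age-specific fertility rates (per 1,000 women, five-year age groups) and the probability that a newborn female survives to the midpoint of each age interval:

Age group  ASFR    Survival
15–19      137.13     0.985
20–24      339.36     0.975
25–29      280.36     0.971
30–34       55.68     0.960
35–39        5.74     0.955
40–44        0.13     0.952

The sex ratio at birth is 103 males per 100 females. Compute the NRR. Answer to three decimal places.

1.964

Proportion female at birth = 100 / (100 + 103) = 0.49261.
Each age group contributes 5 × ASFR × survival:
  15–19: 5 × 137.13/1000 × 0.985 = 0.67537
  20–24: 5 × 339.36/1000 × 0.975 = 1.65438
  25–29: 5 × 280.36/1000 × 0.971 = 1.36115
  30–34: 5 × 55.68/1000 × 0.960 = 0.26726
  35–39: 5 × 5.74/1000 × 0.955 = 0.02741
  40–44: 5 × 0.13/1000 × 0.952 = 0.00062
Sum = 3.98619
NRR = 0.49261 × 3.98619 = 1.96364
An NRR exceeding 1 indicates intrinsic growth under these rates.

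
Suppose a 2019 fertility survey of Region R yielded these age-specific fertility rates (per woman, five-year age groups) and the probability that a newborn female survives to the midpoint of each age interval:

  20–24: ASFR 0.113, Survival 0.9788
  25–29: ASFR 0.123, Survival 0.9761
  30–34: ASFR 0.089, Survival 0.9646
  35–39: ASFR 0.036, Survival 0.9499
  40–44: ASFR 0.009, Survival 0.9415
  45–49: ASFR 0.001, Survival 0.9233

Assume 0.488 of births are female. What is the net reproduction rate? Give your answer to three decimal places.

Proportion female at birth = 0.488.
Each age group contributes 5 × ASFR × survival:
  20–24: 5 × 0.113 × 0.9788 = 0.55302
  25–29: 5 × 0.123 × 0.9761 = 0.60030
  30–34: 5 × 0.089 × 0.9646 = 0.42925
  35–39: 5 × 0.036 × 0.9499 = 0.17098
  40–44: 5 × 0.009 × 0.9415 = 0.04237
  45–49: 5 × 0.001 × 0.9233 = 0.00462
Sum = 1.80054
NRR = 0.488 × 1.80054 = 0.87866
NRR < 1, so the cohort does not fully replace itself.

0.879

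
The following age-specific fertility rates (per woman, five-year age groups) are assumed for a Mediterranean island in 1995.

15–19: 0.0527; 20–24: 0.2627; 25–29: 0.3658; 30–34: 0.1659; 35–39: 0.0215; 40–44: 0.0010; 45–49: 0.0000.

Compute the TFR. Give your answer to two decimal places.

Sum of ASFRs = 0.0527 + 0.2627 + 0.3658 + 0.1659 + 0.0215 + 0.0010 + 0.0000 = 0.8696
TFR = 5 × 0.8696 = 4.348

4.35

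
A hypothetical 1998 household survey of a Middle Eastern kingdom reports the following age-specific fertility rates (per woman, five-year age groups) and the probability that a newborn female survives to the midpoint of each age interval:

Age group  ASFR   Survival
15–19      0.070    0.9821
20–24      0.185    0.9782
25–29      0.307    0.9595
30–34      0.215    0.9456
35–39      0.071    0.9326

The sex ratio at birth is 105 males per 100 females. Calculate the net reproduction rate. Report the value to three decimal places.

1.985

Proportion female at birth = 100 / (100 + 105) = 0.48780.
Each age group contributes 5 × ASFR × survival:
  15–19: 5 × 0.070 × 0.9821 = 0.34374
  20–24: 5 × 0.185 × 0.9782 = 0.90484
  25–29: 5 × 0.307 × 0.9595 = 1.47283
  30–34: 5 × 0.215 × 0.9456 = 1.01652
  35–39: 5 × 0.071 × 0.9326 = 0.33107
Sum = 4.06900
NRR = 0.48780 × 4.06900 = 1.98486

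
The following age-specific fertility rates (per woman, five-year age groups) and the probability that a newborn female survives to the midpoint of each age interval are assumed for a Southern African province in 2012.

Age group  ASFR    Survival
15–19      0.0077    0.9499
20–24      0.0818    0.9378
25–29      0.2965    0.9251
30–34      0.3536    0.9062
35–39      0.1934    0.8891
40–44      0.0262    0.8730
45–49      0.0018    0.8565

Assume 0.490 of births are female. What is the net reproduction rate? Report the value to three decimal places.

Proportion female at birth = 0.490.
Each age group contributes 5 × ASFR × survival:
  15–19: 5 × 0.0077 × 0.9499 = 0.03657
  20–24: 5 × 0.0818 × 0.9378 = 0.38356
  25–29: 5 × 0.2965 × 0.9251 = 1.37146
  30–34: 5 × 0.3536 × 0.9062 = 1.60216
  35–39: 5 × 0.1934 × 0.8891 = 0.85976
  40–44: 5 × 0.0262 × 0.8730 = 0.11436
  45–49: 5 × 0.0018 × 0.8565 = 0.00771
Sum = 4.37558
NRR = 0.490 × 4.37558 = 2.14403
An NRR exceeding 1 indicates intrinsic growth under these rates.

2.144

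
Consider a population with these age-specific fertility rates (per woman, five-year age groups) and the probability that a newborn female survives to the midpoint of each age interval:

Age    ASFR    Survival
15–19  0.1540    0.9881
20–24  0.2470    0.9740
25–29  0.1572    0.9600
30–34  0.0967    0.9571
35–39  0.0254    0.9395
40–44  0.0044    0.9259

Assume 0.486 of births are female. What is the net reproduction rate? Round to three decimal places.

1.614

Proportion female at birth = 0.486.
Weighting each age-specific rate by interval width and survival:
  15–19: 5 × 0.1540 × 0.9881 = 0.76084
  20–24: 5 × 0.2470 × 0.9740 = 1.20289
  25–29: 5 × 0.1572 × 0.9600 = 0.75456
  30–34: 5 × 0.0967 × 0.9571 = 0.46276
  35–39: 5 × 0.0254 × 0.9395 = 0.11932
  40–44: 5 × 0.0044 × 0.9259 = 0.02037
Sum = 3.32074
NRR = 0.486 × 3.32074 = 1.61388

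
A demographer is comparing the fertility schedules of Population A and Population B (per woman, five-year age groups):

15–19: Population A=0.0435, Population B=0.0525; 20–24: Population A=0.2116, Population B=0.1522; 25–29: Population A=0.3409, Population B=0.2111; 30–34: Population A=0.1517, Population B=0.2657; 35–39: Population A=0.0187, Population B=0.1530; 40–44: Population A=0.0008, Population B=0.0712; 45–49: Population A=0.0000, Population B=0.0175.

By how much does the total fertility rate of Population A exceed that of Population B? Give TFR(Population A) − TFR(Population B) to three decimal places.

Population A:
  Sum of ASFRs = 0.0435 + 0.2116 + 0.3409 + 0.1517 + 0.0187 + 0.0008 + 0.0000 = 0.7672
  TFR = 5 × 0.7672 = 3.836
Population B:
  Sum of ASFRs = 0.0525 + 0.1522 + 0.2111 + 0.2657 + 0.1530 + 0.0712 + 0.0175 = 0.9232
  TFR = 5 × 0.9232 = 4.616
Difference = 3.836 − 4.616 = -0.78

-0.780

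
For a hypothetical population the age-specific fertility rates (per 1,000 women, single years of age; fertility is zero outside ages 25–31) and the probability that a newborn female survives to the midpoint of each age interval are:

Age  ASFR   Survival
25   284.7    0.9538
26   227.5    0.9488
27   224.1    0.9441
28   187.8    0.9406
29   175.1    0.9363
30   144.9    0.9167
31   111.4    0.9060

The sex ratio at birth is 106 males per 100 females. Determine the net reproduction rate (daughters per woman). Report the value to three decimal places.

0.618

Proportion female at birth = 100 / (100 + 106) = 0.48544.
Each age group contributes 1 × ASFR × survival:
  25: 1 × 284.7/1000 × 0.9538 = 0.27155
  26: 1 × 227.5/1000 × 0.9488 = 0.21585
  27: 1 × 224.1/1000 × 0.9441 = 0.21157
  28: 1 × 187.8/1000 × 0.9406 = 0.17664
  29: 1 × 175.1/1000 × 0.9363 = 0.16395
  30: 1 × 144.9/1000 × 0.9167 = 0.13283
  31: 1 × 111.4/1000 × 0.9060 = 0.10093
Sum = 1.27332
NRR = 0.48544 × 1.27332 = 0.61812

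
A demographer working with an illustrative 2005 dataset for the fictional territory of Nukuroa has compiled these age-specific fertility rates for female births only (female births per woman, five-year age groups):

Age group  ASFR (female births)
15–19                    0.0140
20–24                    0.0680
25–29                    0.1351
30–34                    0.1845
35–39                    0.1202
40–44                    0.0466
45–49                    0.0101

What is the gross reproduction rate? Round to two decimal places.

Sum of female ASFRs = 0.0140 + 0.0680 + 0.1351 + 0.1845 + 0.1202 + 0.0466 + 0.0101 = 0.5785
GRR = 5 × 0.5785 = 2.8925

2.89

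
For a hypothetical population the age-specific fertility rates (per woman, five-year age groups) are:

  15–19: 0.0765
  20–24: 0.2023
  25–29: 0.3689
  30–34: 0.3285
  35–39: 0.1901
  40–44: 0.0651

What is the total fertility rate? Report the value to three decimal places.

Sum of ASFRs = 0.0765 + 0.2023 + 0.3689 + 0.3285 + 0.1901 + 0.0651 = 1.2314
TFR = 5 × 1.2314 = 6.157

6.157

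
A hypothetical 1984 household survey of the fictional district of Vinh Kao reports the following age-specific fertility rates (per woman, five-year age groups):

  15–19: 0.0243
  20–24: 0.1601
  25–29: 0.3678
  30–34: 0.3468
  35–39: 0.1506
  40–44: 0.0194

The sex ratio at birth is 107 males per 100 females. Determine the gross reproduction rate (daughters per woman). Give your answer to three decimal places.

Proportion female at birth = 100 / (100 + 107) = 0.48309.
Sum of ASFRs = 0.0243 + 0.1601 + 0.3678 + 0.3468 + 0.1506 + 0.0194 = 1.0690
TFR = 5 × 1.0690 = 5.345
GRR = 0.48309 × 5.345 = 2.58212

2.582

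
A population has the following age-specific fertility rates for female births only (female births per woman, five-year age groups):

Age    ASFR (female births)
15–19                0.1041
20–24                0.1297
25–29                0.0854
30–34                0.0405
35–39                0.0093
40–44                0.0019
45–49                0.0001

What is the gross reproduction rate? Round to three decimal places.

Sum of female ASFRs = 0.1041 + 0.1297 + 0.0854 + 0.0405 + 0.0093 + 0.0019 + 0.0001 = 0.3710
GRR = 5 × 0.3710 = 1.855

1.855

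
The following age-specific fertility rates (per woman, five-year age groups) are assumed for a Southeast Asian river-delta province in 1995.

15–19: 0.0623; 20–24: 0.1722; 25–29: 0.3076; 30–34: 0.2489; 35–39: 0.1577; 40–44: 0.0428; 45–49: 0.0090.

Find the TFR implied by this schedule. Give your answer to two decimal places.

Sum of ASFRs = 0.0623 + 0.1722 + 0.3076 + 0.2489 + 0.1577 + 0.0428 + 0.0090 = 1.0005
TFR = 5 × 1.0005 = 5.0025

5.00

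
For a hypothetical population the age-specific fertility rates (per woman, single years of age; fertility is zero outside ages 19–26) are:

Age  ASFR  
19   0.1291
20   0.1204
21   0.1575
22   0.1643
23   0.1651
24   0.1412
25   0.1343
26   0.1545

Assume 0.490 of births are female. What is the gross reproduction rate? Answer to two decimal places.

0.57

Proportion female at birth = 0.490.
Sum of ASFRs = 0.1291 + 0.1204 + 0.1575 + 0.1643 + 0.1651 + 0.1412 + 0.1343 + 0.1545 = 1.1664
TFR = 1.1664
GRR = 0.490 × 1.1664 = 0.57154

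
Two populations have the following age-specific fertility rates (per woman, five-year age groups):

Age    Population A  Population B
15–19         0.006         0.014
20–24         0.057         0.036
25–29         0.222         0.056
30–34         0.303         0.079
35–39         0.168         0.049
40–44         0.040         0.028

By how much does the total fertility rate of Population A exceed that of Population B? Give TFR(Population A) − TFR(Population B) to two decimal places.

Population A:
  Sum of ASFRs = 0.006 + 0.057 + 0.222 + 0.303 + 0.168 + 0.040 = 0.796
  TFR = 5 × 0.796 = 3.98
Population B:
  Sum of ASFRs = 0.014 + 0.036 + 0.056 + 0.079 + 0.049 + 0.028 = 0.262
  TFR = 5 × 0.262 = 1.31
Difference = 3.98 − 1.31 = 2.67

2.67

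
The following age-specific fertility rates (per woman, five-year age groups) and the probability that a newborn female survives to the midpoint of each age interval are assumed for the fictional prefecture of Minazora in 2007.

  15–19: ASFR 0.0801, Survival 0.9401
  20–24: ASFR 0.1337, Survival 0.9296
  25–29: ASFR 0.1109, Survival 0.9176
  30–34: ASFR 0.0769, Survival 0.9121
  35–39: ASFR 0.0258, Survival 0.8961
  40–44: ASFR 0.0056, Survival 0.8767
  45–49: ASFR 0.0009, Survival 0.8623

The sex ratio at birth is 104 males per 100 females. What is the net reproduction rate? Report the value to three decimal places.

Proportion female at birth = 100 / (100 + 104) = 0.49020.
Survival-weighted fertility by age (5·fₓ·Sₓ):
  15–19: 5 × 0.0801 × 0.9401 = 0.37651
  20–24: 5 × 0.1337 × 0.9296 = 0.62144
  25–29: 5 × 0.1109 × 0.9176 = 0.50881
  30–34: 5 × 0.0769 × 0.9121 = 0.35070
  35–39: 5 × 0.0258 × 0.8961 = 0.11560
  40–44: 5 × 0.0056 × 0.8767 = 0.02455
  45–49: 5 × 0.0009 × 0.8623 = 0.00388
Sum = 2.00149
NRR = 0.49020 × 2.00149 = 0.98113

0.981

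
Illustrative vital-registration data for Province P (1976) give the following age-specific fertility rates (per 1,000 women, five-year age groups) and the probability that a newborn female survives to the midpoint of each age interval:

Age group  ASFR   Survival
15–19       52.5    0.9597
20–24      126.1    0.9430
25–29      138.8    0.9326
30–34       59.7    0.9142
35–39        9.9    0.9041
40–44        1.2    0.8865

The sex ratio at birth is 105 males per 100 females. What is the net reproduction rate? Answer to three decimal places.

Proportion female at birth = 100 / (100 + 105) = 0.48780.
Survival-weighted fertility by age (5·fₓ·Sₓ):
  15–19: 5 × 52.5/1000 × 0.9597 = 0.25192
  20–24: 5 × 126.1/1000 × 0.9430 = 0.59456
  25–29: 5 × 138.8/1000 × 0.9326 = 0.64722
  30–34: 5 × 59.7/1000 × 0.9142 = 0.27289
  35–39: 5 × 9.9/1000 × 0.9041 = 0.04475
  40–44: 5 × 1.2/1000 × 0.8865 = 0.00532
Sum = 1.81666
NRR = 0.48780 × 1.81666 = 0.88617
An NRR under 1 implies long-run decline under these rates.

0.886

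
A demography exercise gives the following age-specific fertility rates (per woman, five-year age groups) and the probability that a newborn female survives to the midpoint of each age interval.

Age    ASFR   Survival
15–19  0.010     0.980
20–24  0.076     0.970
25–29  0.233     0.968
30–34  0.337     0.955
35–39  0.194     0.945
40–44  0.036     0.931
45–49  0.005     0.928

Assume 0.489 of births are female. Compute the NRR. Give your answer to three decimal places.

2.084

Proportion female at birth = 0.489.
Survival-weighted fertility by age (5·fₓ·Sₓ):
  15–19: 5 × 0.010 × 0.980 = 0.04900
  20–24: 5 × 0.076 × 0.970 = 0.36860
  25–29: 5 × 0.233 × 0.968 = 1.12772
  30–34: 5 × 0.337 × 0.955 = 1.60918
  35–39: 5 × 0.194 × 0.945 = 0.91665
  40–44: 5 × 0.036 × 0.931 = 0.16758
  45–49: 5 × 0.005 × 0.928 = 0.02320
Sum = 4.26193
NRR = 0.489 × 4.26193 = 2.08408
An NRR exceeding 1 indicates intrinsic growth under these rates.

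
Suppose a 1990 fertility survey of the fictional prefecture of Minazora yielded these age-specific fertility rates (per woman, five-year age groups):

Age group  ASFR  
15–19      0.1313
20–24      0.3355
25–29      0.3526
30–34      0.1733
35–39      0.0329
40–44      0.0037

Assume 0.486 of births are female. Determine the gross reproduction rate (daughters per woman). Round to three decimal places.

Proportion female at birth = 0.486.
Sum of ASFRs = 0.1313 + 0.3355 + 0.3526 + 0.1733 + 0.0329 + 0.0037 = 1.0293
TFR = 5 × 1.0293 = 5.1465
GRR = 0.486 × 5.1465 = 2.50120

2.501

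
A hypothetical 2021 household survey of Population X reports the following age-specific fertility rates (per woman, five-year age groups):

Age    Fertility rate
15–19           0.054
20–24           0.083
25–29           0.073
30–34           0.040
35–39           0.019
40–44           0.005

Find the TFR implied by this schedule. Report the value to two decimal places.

1.37

Sum of ASFRs = 0.054 + 0.083 + 0.073 + 0.040 + 0.019 + 0.005 = 0.274
TFR = 5 × 0.274 = 1.37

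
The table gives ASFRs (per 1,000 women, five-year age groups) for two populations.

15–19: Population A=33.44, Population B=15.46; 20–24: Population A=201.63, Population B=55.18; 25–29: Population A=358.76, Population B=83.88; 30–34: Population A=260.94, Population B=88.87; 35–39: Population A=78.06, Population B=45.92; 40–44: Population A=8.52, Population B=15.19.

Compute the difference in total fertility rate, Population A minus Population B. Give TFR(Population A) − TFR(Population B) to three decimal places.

3.184

Population A:
  Sum of ASFRs = 33.44 + 201.63 + 358.76 + 260.94 + 78.06 + 8.52 = 941.35
  TFR = 5 × 941.35 / 1000 = 4.70675
Population B:
  Sum of ASFRs = 15.46 + 55.18 + 83.88 + 88.87 + 45.92 + 15.19 = 304.50
  TFR = 5 × 304.50 / 1000 = 1.5225
Difference = 4.70675 − 1.5225 = 3.18425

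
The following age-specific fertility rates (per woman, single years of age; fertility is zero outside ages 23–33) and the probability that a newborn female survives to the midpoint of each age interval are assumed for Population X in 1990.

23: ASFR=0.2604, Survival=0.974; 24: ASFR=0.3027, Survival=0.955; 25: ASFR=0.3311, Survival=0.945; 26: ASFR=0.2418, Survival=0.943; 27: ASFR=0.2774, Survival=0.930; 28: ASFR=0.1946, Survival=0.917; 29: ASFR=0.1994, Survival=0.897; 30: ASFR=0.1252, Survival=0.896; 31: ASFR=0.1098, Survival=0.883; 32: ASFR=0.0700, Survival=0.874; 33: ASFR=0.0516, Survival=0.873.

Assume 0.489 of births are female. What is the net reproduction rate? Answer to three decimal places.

Proportion female at birth = 0.489.
Per-age-group product (1 × ASFR × survival probability):
  23: 1 × 0.2604 × 0.974 = 0.25363
  24: 1 × 0.3027 × 0.955 = 0.28908
  25: 1 × 0.3311 × 0.945 = 0.31289
  26: 1 × 0.2418 × 0.943 = 0.22802
  27: 1 × 0.2774 × 0.930 = 0.25798
  28: 1 × 0.1946 × 0.917 = 0.17845
  29: 1 × 0.1994 × 0.897 = 0.17886
  30: 1 × 0.1252 × 0.896 = 0.11218
  31: 1 × 0.1098 × 0.883 = 0.09695
  32: 1 × 0.0700 × 0.874 = 0.06118
  33: 1 × 0.0516 × 0.873 = 0.04505
Sum = 2.01427
NRR = 0.489 × 2.01427 = 0.98498

0.985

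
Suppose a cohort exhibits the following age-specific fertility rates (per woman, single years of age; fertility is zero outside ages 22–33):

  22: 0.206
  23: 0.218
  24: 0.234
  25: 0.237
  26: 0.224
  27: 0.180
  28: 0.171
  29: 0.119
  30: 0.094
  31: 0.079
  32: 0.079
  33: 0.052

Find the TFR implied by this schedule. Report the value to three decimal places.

Sum of ASFRs = 0.206 + 0.218 + 0.234 + 0.237 + 0.224 + 0.180 + 0.171 + 0.119 + 0.094 + 0.079 + 0.079 + 0.052 = 1.893
TFR = 1.893

1.893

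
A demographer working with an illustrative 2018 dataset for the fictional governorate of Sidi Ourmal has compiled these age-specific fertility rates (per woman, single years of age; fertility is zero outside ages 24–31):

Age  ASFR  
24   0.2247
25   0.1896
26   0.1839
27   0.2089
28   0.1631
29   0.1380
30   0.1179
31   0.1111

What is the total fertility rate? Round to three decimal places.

1.337

Sum of ASFRs = 0.2247 + 0.1896 + 0.1839 + 0.2089 + 0.1631 + 0.1380 + 0.1179 + 0.1111 = 1.3372
TFR = 1.3372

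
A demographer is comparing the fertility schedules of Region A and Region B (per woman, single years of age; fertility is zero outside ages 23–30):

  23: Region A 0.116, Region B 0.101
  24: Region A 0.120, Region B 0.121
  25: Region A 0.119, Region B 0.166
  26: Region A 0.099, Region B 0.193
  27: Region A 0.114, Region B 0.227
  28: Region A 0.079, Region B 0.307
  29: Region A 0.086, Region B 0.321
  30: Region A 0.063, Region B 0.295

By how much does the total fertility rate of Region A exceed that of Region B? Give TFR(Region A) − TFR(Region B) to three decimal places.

-0.935

Region A:
  Sum of ASFRs = 0.116 + 0.120 + 0.119 + 0.099 + 0.114 + 0.079 + 0.086 + 0.063 = 0.796
  TFR = 0.796
Region B:
  Sum of ASFRs = 0.101 + 0.121 + 0.166 + 0.193 + 0.227 + 0.307 + 0.321 + 0.295 = 1.731
  TFR = 1.731
Difference = 0.796 − 1.731 = -0.935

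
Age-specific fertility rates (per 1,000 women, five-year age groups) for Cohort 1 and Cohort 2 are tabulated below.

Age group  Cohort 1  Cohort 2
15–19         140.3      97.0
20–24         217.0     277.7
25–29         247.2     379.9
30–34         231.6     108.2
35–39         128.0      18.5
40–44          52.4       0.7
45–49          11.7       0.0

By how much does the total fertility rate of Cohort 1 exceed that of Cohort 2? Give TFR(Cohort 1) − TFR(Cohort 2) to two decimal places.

Cohort 1:
  Sum of ASFRs = 140.3 + 217.0 + 247.2 + 231.6 + 128.0 + 52.4 + 11.7 = 1028.2
  TFR = 5 × 1028.2 / 1000 = 5.141
Cohort 2:
  Sum of ASFRs = 97.0 + 277.7 + 379.9 + 108.2 + 18.5 + 0.7 + 0.0 = 882.0
  TFR = 5 × 882.0 / 1000 = 4.41
Difference = 5.141 − 4.41 = 0.731

0.73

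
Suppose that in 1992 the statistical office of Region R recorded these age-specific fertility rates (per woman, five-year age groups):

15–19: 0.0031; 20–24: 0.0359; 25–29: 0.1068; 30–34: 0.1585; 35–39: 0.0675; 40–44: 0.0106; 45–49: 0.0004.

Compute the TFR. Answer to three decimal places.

1.914

Sum of ASFRs = 0.0031 + 0.0359 + 0.1068 + 0.1585 + 0.0675 + 0.0106 + 0.0004 = 0.3828
TFR = 5 × 0.3828 = 1.914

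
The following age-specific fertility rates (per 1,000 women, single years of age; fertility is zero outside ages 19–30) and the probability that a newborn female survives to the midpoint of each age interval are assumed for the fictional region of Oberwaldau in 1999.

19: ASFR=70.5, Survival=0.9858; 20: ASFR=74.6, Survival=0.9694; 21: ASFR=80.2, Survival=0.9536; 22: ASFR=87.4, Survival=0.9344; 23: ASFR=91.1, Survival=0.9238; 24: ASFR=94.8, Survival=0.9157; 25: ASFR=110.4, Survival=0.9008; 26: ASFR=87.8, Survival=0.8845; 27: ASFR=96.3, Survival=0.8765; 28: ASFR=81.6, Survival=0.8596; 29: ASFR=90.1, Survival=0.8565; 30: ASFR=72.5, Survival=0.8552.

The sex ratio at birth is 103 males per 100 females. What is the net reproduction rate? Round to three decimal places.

Proportion female at birth = 100 / (100 + 103) = 0.49261.
Per-age-group product (1 × ASFR × survival probability):
  19: 1 × 70.5/1000 × 0.9858 = 0.06950
  20: 1 × 74.6/1000 × 0.9694 = 0.07232
  21: 1 × 80.2/1000 × 0.9536 = 0.07648
  22: 1 × 87.4/1000 × 0.9344 = 0.08167
  23: 1 × 91.1/1000 × 0.9238 = 0.08416
  24: 1 × 94.8/1000 × 0.9157 = 0.08681
  25: 1 × 110.4/1000 × 0.9008 = 0.09945
  26: 1 × 87.8/1000 × 0.8845 = 0.07766
  27: 1 × 96.3/1000 × 0.8765 = 0.08441
  28: 1 × 81.6/1000 × 0.8596 = 0.07014
  29: 1 × 90.1/1000 × 0.8565 = 0.07717
  30: 1 × 72.5/1000 × 0.8552 = 0.06200
Sum = 0.94177
NRR = 0.49261 × 0.94177 = 0.46393
NRR < 1, so the cohort does not fully replace itself.

0.464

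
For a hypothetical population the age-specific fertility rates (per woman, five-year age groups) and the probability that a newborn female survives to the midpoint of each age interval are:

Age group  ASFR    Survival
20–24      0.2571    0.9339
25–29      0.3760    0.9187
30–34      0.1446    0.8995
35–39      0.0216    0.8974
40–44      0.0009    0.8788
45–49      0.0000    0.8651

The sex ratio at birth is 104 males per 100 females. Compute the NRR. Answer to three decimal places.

1.803

Proportion female at birth = 100 / (100 + 104) = 0.49020.
Survival-weighted fertility by age (5·fₓ·Sₓ):
  20–24: 5 × 0.2571 × 0.9339 = 1.20053
  25–29: 5 × 0.3760 × 0.9187 = 1.72716
  30–34: 5 × 0.1446 × 0.8995 = 0.65034
  35–39: 5 × 0.0216 × 0.8974 = 0.09692
  40–44: 5 × 0.0009 × 0.8788 = 0.00395
  45–49: 5 × 0.0000 × 0.8651 = 0.00000
Sum = 3.67890
NRR = 0.49020 × 3.67890 = 1.80340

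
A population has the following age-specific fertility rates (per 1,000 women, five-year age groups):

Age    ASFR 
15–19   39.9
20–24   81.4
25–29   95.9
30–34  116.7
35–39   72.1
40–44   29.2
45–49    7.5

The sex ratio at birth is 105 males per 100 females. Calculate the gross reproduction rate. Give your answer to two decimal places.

Proportion female at birth = 100 / (100 + 105) = 0.48780.
Sum of ASFRs = 39.9 + 81.4 + 95.9 + 116.7 + 72.1 + 29.2 + 7.5 = 442.7
TFR = 5 × 442.7 / 1000 = 2.2135
GRR = 0.48780 × 2.2135 = 1.07975

1.08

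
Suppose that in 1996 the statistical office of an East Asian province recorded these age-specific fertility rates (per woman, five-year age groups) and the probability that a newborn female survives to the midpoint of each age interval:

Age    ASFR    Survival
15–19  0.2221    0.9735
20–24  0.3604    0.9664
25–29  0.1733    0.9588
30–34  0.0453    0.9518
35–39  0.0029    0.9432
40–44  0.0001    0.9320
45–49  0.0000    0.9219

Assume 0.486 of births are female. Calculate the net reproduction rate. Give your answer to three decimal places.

1.887

Proportion female at birth = 0.486.
Each age group contributes 5 × ASFR × survival:
  15–19: 5 × 0.2221 × 0.9735 = 1.08107
  20–24: 5 × 0.3604 × 0.9664 = 1.74145
  25–29: 5 × 0.1733 × 0.9588 = 0.83080
  30–34: 5 × 0.0453 × 0.9518 = 0.21558
  35–39: 5 × 0.0029 × 0.9432 = 0.01368
  40–44: 5 × 0.0001 × 0.9320 = 0.00047
  45–49: 5 × 0.0000 × 0.9219 = 0.00000
Sum = 3.88305
NRR = 0.486 × 3.88305 = 1.88716
An NRR exceeding 1 indicates intrinsic growth under these rates.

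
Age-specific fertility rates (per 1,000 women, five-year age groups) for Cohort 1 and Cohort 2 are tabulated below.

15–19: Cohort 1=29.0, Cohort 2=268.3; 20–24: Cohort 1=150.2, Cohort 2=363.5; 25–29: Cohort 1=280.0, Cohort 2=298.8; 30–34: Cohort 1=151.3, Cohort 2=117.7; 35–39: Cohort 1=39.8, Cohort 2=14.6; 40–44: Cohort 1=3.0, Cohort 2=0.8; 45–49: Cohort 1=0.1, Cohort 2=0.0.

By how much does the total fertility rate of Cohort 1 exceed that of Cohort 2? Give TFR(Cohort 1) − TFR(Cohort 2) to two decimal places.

-2.05

Cohort 1:
  Sum of ASFRs = 29.0 + 150.2 + 280.0 + 151.3 + 39.8 + 3.0 + 0.1 = 653.4
  TFR = 5 × 653.4 / 1000 = 3.267
Cohort 2:
  Sum of ASFRs = 268.3 + 363.5 + 298.8 + 117.7 + 14.6 + 0.8 + 0.0 = 1063.7
  TFR = 5 × 1063.7 / 1000 = 5.3185
Difference = 3.267 − 5.3185 = -2.0515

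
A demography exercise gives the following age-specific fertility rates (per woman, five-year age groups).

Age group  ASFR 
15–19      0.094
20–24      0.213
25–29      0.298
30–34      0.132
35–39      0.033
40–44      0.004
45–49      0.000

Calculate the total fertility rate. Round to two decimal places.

Sum of ASFRs = 0.094 + 0.213 + 0.298 + 0.132 + 0.033 + 0.004 + 0.000 = 0.774
TFR = 5 × 0.774 = 3.87

3.87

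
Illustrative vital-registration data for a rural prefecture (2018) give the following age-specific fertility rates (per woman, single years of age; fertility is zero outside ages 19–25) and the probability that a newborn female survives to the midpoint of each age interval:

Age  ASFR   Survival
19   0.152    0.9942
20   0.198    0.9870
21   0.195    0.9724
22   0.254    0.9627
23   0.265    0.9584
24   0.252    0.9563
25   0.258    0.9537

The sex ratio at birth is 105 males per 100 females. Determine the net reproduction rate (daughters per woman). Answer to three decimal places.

0.742

Proportion female at birth = 100 / (100 + 105) = 0.48780.
Each age group contributes 1 × ASFR × survival:
  19: 1 × 0.152 × 0.9942 = 0.15112
  20: 1 × 0.198 × 0.9870 = 0.19543
  21: 1 × 0.195 × 0.9724 = 0.18962
  22: 1 × 0.254 × 0.9627 = 0.24453
  23: 1 × 0.265 × 0.9584 = 0.25398
  24: 1 × 0.252 × 0.9563 = 0.24099
  25: 1 × 0.258 × 0.9537 = 0.24605
Sum = 1.52172
NRR = 0.48780 × 1.52172 = 0.74230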